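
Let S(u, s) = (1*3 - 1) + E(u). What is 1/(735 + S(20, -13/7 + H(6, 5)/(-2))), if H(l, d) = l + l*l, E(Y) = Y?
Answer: 1/757 ≈ 0.0013210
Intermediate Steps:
H(l, d) = l + l**2
S(u, s) = 2 + u (S(u, s) = (1*3 - 1) + u = (3 - 1) + u = 2 + u)
1/(735 + S(20, -13/7 + H(6, 5)/(-2))) = 1/(735 + (2 + 20)) = 1/(735 + 22) = 1/757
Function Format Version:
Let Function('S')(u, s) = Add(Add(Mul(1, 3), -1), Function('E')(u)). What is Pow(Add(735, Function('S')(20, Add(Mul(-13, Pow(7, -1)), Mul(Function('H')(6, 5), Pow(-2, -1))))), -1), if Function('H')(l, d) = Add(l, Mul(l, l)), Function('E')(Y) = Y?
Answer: Rational(1, 757) ≈ 0.0013210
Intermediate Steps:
Function('H')(l, d) = Add(l, Pow(l, 2))
Function('S')(u, s) = Add(2, u) (Function('S')(u, s) = Add(Add(Mul(1, 3), -1), u) = Add(Add(3, -1), u) = Add(2, u))
Pow(Add(735, Function('S')(20, Add(Mul(-13, Pow(7, -1)), Mul(Function('H')(6, 5), Pow(-2, -1))))), -1) = Pow(Add(735, Add(2, 20)), -1) = Pow(Add(735, 22), -1) = Pow(757, -1) = Rational(1, 757)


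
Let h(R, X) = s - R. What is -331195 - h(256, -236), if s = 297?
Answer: -331236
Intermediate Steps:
h(R, X) = 297 - R
-331195 - h(256, -236) = -331195 - (297 - 1*256) = -331195 - (297 - 256) = -331195 - 1*41 = -331195 - 41 = -331236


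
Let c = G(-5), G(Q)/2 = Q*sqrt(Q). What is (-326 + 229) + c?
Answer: -97 - 10*I*sqrt(5) ≈ -97.0 - 22.361*I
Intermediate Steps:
G(Q) = 2*Q**(3/2) (G(Q) = 2*(Q*sqrt(Q)) = 2*Q**(3/2))
c = -10*I*sqrt(5) (c = 2*(-5)**(3/2) = 2*(-5*I*sqrt(5)) = -10*I*sqrt(5) ≈ -22.361*I)
(-326 + 229) + c = (-326 + 229) - 10*I*sqrt(5) = -97 - 10*I*sqrt(5)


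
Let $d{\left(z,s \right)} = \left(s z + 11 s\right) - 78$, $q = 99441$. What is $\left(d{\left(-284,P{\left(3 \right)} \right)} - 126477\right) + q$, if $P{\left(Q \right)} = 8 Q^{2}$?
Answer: $-46770$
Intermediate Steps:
$d{\left(z,s \right)} = -78 + 11 s + s z$ ($d{\left(z,s \right)} = \left(11 s + s z\right) - 78 = -78 + 11 s + s z$)
$\left(d{\left(-284,P{\left(3 \right)} \right)} - 126477\right) + q = \left(\left(-78 + 11 \cdot 8 \cdot 3^{2} + 8 \cdot 3^{2} \left(-284\right)\right) - 126477\right) + 99441 = \left(\left(-78 + 11 \cdot 8 \cdot 9 + 8 \cdot 9 \left(-284\right)\right) - 126477\right) + 99441 = \left(\left(-78 + 11 \cdot 72 + 72 \left(-284\right)\right) - 126477\right) + 99441 = \left(\left(-78 + 792 - 20448\right) - 126477\right) + 99441 = \left(-19734 - 126477\right) + 99441 = -146211 + 99441 = -46770$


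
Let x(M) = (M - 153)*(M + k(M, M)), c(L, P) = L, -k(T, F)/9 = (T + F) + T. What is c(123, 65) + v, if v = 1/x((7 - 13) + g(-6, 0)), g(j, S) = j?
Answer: 6332039/51480 ≈ 123.00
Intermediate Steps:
k(T, F) = -18*T - 9*F (k(T, F) = -9*((T + F) + T) = -9*((F + T) + T) = -9*(F + 2*T) = -18*T - 9*F)
x(M) = -26*M*(-153 + M) (x(M) = (M - 153)*(M + (-18*M - 9*M)) = (-153 + M)*(M - 27*M) = (-153 + M)*(-26*M) = -26*M*(-153 + M))
v = -1/51480 (v = 1/(26*((7 - 13) - 6)*(153 - ((7 - 13) - 6))) = 1/(26*(-6 - 6)*(153 - (-6 - 6))) = 1/(26*(-12)*(153 - 1*(-12))) = 1/(26*(-12)*(153 + 12)) = 1/(26*(-12)*165) = 1/(-51480) = -1/51480 ≈ -1.9425e-5)
c(123, 65) + v = 123 - 1/51480 = 6332039/51480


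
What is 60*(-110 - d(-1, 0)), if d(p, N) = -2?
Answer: -6480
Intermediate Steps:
60*(-110 - d(-1, 0)) = 60*(-110 - 1*(-2)) = 60*(-110 + 2) = 60*(-108) = -6480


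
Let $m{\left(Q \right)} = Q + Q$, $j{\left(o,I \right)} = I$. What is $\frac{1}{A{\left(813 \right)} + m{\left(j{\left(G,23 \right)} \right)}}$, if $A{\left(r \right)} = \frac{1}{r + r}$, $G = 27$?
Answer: $\frac{1626}{74797} \approx 0.021739$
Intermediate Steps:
$A{\left(r \right)} = \frac{1}{2 r}$
$m{\left(Q \right)} = 2 Q$
$\frac{1}{A{\left(813 \right)} + m{\left(j{\left(G,23 \right)} \right)}} = \frac{1}{\frac{1}{2 \cdot 813} + 2 \cdot 23} = \frac{1}{\frac{1}{2} \cdot \frac{1}{813} + 46} = \frac{1}{\frac{1}{1626} + 46} = \frac{1}{\frac{74797}{1626}} = \frac{1626}{74797}$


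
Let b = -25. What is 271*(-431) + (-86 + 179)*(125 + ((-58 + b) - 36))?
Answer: -116243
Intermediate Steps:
271*(-431) + (-86 + 179)*(125 + ((-58 + b) - 36)) = 271*(-431) + (-86 + 179)*(125 + ((-58 - 25) - 36)) = -116801 + 93*(125 + (-83 - 36)) = -116801 + 93*(125 - 119) = -116801 + 93*6 = -116801 + 558 = -116243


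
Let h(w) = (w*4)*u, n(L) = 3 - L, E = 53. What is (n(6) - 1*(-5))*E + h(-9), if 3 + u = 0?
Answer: 214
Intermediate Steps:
u = -3 (u = -3 + 0 = -3)
h(w) = -12*w (h(w) = (w*4)*(-3) = (4*w)*(-3) = -12*w)
(n(6) - 1*(-5))*E + h(-9) = ((3 - 1*6) - 1*(-5))*53 - 12*(-9) = ((3 - 6) + 5)*53 + 108 = (-3 + 5)*53 + 108 = 2*53 + 108 = 106 + 108 = 214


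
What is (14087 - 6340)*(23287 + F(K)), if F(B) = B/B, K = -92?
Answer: 180412136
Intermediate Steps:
F(B) = 1
(14087 - 6340)*(23287 + F(K)) = (14087 - 6340)*(23287 + 1) = 7747*23288 = 180412136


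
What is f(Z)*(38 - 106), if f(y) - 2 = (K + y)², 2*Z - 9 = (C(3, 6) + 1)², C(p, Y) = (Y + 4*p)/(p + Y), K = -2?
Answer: -3468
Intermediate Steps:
C(p, Y) = (Y + 4*p)/(Y + p)
Z = 9 (Z = 9/2 + ((6 + 4*3)/(6 + 3) + 1)²/2 = 9/2 + ((6 + 12)/9 + 1)²/2 = 9/2 + ((⅑)*18 + 1)²/2 = 9/2 + (2 + 1)²/2 = 9/2 + (½)*3² = 9/2 + (½)*9 = 9/2 + 9/2 = 9)
f(y) = 2 + (-2 + y)²
f(Z)*(38 - 106) = (2 + (-2 + 9)²)*(38 - 106) = (2 + 7²)*(-68) = (2 + 49)*(-68) = 51*(-68) = -3468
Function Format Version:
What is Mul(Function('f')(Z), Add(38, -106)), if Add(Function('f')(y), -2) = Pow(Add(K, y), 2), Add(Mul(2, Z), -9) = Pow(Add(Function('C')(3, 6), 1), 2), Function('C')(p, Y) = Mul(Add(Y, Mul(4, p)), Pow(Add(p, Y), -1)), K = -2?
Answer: -3468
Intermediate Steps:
Function('C')(p, Y) = Mul(Pow(Add(Y, p), -1), Add(Y, Mul(4, p))) (Function('C')(p, Y) = Mul(Add(Y, Mul(4, p)), Pow(Add(Y, p), -1)) = Mul(Pow(Add(Y, p), -1), Add(Y, Mul(4, p))))
Z = 9 (Z = Add(Rational(9, 2), Mul(Rational(1, 2), Pow(Add(Mul(Pow(Add(6, 3), -1), Add(6, Mul(4, 3))), 1), 2))) = Add(Rational(9, 2), Mul(Rational(1, 2), Pow(Add(Mul(Pow(9, -1), Add(6, 12)), 1), 2))) = Add(Rational(9, 2), Mul(Rational(1, 2), Pow(Add(Mul(Rational(1, 9), 18), 1), 2))) = Add(Rational(9, 2), Mul(Rational(1, 2), Pow(Add(2, 1), 2))) = Add(Rational(9, 2), Mul(Rational(1, 2), Pow(3, 2))) = Add(Rational(9, 2), Mul(Rational(1, 2), 9)) = Add(Rational(9, 2), Rational(9, 2)) = 9)
Function('f')(y) = Add(2, Pow(Add(-2, y), 2))
Mul(Function('f')(Z), Add(38, -106)) = Mul(Add(2, Pow(Add(-2, 9), 2)), Add(38, -106)) = Mul(Add(2, Pow(7, 2)), -68) = Mul(Add(2, 49), -68) = Mul(51, -68) = -3468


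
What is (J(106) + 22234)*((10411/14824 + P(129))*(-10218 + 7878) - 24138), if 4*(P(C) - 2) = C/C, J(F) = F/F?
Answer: -2558313584955/3706 ≈ -6.9032e+8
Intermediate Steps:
J(F) = 1
P(C) = 9/4 (P(C) = 2 + (C/C)/4 = 2 + (1/4)*1 = 2 + 1/4 = 9/4)
(J(106) + 22234)*((10411/14824 + P(129))*(-10218 + 7878) - 24138) = (1 + 22234)*((10411/14824 + 9/4)*(-10218 + 7878) - 24138) = 22235*((10411*(1/14824) + 9/4)*(-2340) - 24138) = 22235*((10411/14824 + 9/4)*(-2340) - 24138) = 22235*((43765/14824)*(-2340) - 24138) = 22235*(-25602525/3706 - 24138) = 22235*(-115057953/3706) = -2558313584955/3706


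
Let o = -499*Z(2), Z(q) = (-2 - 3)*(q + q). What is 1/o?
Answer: 1/9980 ≈ 0.00010020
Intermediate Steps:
Z(q) = -10*q
o = 9980 (o = -(-4990)*2 = -499*(-20) = 9980)
1/o = 1/9980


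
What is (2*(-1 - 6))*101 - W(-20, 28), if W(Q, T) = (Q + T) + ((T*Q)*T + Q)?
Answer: 14278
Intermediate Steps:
W(Q, T) = T + 2*Q + Q*T**2 (W(Q, T) = (Q + T) + ((Q*T)*T + Q) = (Q + T) + (Q*T**2 + Q) = (Q + T) + (Q + Q*T**2) = T + 2*Q + Q*T**2)
(2*(-1 - 6))*101 - W(-20, 28) = (2*(-1 - 6))*101 - (28 + 2*(-20) - 20*28**2) = (2*(-7))*101 - (28 - 40 - 20*784) = -14*101 - (28 - 40 - 15680) = -1414 - 1*(-15692) = -1414 + 15692 = 14278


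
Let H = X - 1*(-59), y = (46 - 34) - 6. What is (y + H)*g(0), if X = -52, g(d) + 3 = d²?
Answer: -39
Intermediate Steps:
g(d) = -3 + d²
y = 6 (y = 12 - 6 = 6)
H = 7 (H = -52 - 1*(-59) = -52 + 59 = 7)
(y + H)*g(0) = (6 + 7)*(-3 + 0²) = 13*(-3 + 0) = 13*(-3) = -39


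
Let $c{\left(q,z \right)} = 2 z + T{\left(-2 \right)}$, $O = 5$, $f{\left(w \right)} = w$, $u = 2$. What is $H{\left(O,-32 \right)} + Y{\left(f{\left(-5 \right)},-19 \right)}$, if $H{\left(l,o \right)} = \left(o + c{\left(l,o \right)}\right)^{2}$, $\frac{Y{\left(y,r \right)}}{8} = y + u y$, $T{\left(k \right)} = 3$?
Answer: $8529$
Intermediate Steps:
$c{\left(q,z \right)} = 3 + 2 z$ ($c{\left(q,z \right)} = 2 z + 3 = 3 + 2 z$)
$Y{\left(y,r \right)} = 24 y$ ($Y{\left(y,r \right)} = 8 \left(y + 2 y\right) = 8 \cdot 3 y = 24 y$)
$H{\left(l,o \right)} = \left(3 + 3 o\right)^{2}$ ($H{\left(l,o \right)} = \left(o + \left(3 + 2 o\right)\right)^{2} = \left(3 + 3 o\right)^{2}$)
$H{\left(O,-32 \right)} + Y{\left(f{\left(-5 \right)},-19 \right)} = 9 \left(1 - 32\right)^{2} + 24 \left(-5\right) = 9 \left(-31\right)^{2} - 120 = 9 \cdot 961 - 120 = 8649 - 120 = 8529$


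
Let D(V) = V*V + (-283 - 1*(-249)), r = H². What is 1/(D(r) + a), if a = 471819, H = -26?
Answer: 1/928761 ≈ 1.0767e-6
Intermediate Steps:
r = 676 (r = (-26)² = 676)
D(V) = -34 + V² (D(V) = V² + (-283 + 249) = V² - 34 = -34 + V²)
1/(D(r) + a) = 1/((-34 + 676²) + 471819) = 1/((-34 + 456976) + 471819) = 1/(456942 + 471819) = 1/928761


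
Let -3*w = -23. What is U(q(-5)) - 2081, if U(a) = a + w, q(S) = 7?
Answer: -6199/3 ≈ -2066.3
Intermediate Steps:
w = 23/3 (w = -⅓*(-23) = 23/3 ≈ 7.6667)
U(a) = 23/3 + a (U(a) = a + 23/3 = 23/3 + a)
U(q(-5)) - 2081 = (23/3 + 7) - 2081 = 44/3 - 2081 = -6199/3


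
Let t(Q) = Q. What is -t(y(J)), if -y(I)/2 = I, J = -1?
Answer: -2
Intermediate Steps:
y(I) = -2*I
-t(y(J)) = -(-2)*(-1) = -1*2 = -2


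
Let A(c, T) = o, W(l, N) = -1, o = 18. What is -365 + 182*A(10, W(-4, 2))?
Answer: 2911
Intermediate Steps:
A(c, T) = 18
-365 + 182*A(10, W(-4, 2)) = -365 + 182*18 = -365 + 3276 = 2911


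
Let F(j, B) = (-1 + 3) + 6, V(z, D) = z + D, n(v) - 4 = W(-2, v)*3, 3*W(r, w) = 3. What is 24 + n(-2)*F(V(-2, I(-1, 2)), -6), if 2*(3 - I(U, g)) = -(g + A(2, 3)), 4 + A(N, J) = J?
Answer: 80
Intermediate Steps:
W(r, w) = 1 (W(r, w) = (⅓)*3 = 1)
A(N, J) = -4 + J
n(v) = 7 (n(v) = 4 + 1*3 = 4 + 3 = 7)
I(U, g) = 5/2 + g/2 (I(U, g) = 3 - (-1)*(g + (-4 + 3))/2 = 3 - (-1)*(g - 1)/2 = 3 - (-1)*(-1 + g)/2 = 3 - (1 - g)/2 = 3 + (-½ + g/2) = 5/2 + g/2)
V(z, D) = D + z
F(j, B) = 8 (F(j, B) = 2 + 6 = 8)
24 + n(-2)*F(V(-2, I(-1, 2)), -6) = 24 + 7*8 = 24 + 56 = 80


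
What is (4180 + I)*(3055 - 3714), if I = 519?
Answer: -3096641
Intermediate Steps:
(4180 + I)*(3055 - 3714) = (4180 + 519)*(3055 - 3714) = 4699*(-659) = -3096641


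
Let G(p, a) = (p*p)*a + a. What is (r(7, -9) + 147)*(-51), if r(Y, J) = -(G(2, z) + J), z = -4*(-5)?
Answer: -2856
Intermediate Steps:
z = 20
G(p, a) = a + a*p² (G(p, a) = p²*a + a = a*p² + a = a + a*p²)
r(Y, J) = -100 - J (r(Y, J) = -(20*(1 + 2²) + J) = -(20*(1 + 4) + J) = -(20*5 + J) = -(100 + J) = -100 - J)
(r(7, -9) + 147)*(-51) = ((-100 - 1*(-9)) + 147)*(-51) = ((-100 + 9) + 147)*(-51) = (-91 + 147)*(-51) = 56*(-51) = -2856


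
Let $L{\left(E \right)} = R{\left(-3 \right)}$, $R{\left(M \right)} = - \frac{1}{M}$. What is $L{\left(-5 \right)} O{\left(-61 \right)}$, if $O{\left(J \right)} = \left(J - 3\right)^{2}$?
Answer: $\frac{4096}{3} \approx 1365.3$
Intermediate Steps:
$L{\left(E \right)} = \frac{1}{3}$ ($L{\left(E \right)} = - \frac{1}{-3} = \left(-1\right) \left(- \frac{1}{3}\right) = \frac{1}{3}$)
$O{\left(J \right)} = \left(-3 + J\right)^{2}$
$L{\left(-5 \right)} O{\left(-61 \right)} = \frac{\left(-3 - 61\right)^{2}}{3} = \frac{\left(-64\right)^{2}}{3} = \frac{1}{3} \cdot 4096 = \frac{4096}{3}$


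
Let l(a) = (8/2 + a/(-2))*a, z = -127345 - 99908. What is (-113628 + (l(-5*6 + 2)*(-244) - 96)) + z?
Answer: -218001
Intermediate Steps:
z = -227253
l(a) = a*(4 - a/2) (l(a) = (8*(½) + a*(-½))*a = (4 - a/2)*a = a*(4 - a/2))
(-113628 + (l(-5*6 + 2)*(-244) - 96)) + z = (-113628 + (((-5*6 + 2)*(8 - (-5*6 + 2))/2)*(-244) - 96)) - 227253 = (-113628 + (((-30 + 2)*(8 - (-30 + 2))/2)*(-244) - 96)) - 227253 = (-113628 + (((½)*(-28)*(8 - 1*(-28)))*(-244) - 96)) - 227253 = (-113628 + (((½)*(-28)*(8 + 28))*(-244) - 96)) - 227253 = (-113628 + (((½)*(-28)*36)*(-244) - 96)) - 227253 = (-113628 + (-504*(-244) - 96)) - 227253 = (-113628 + (122976 - 96)) - 227253 = (-113628 + 122880) - 227253 = 9252 - 227253 = -218001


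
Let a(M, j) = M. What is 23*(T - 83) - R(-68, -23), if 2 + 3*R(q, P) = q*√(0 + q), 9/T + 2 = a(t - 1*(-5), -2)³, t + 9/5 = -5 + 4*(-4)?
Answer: -1345818800/705219 + 136*I*√17/3 ≈ -1908.4 + 186.91*I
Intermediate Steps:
t = -114/5 (t = -9/5 + (-5 + 4*(-4)) = -9/5 + (-5 - 16) = -9/5 - 21 = -114/5 ≈ -22.800)
T = -375/235073 (T = 9/(-2 + (-114/5 - 1*(-5))³) = 9/(-2 + (-114/5 + 5)³) = 9/(-2 + (-89/5)³) = 9/(-2 - 704969/125) = 9/(-705219/125) = 9*(-125/705219) = -375/235073 ≈ -0.0015952)
R(q, P) = -⅔ + q^(3/2)/3 (R(q, P) = -⅔ + (q*√(0 + q))/3 = -⅔ + (q*√q)/3 = -⅔ + q^(3/2)/3)
23*(T - 83) - R(-68, -23) = 23*(-375/235073 - 83) - (-⅔ + (-68)^(3/2)/3) = 23*(-19511434/235073) - (-⅔ + (-136*I*√17)/3) = -448762982/235073 - (-⅔ - 136*I*√17/3) = -448762982/235073 + (⅔ + 136*I*√17/3) = -1345818800/705219 + 136*I*√17/3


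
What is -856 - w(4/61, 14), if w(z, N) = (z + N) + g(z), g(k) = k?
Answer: -53078/61 ≈ -870.13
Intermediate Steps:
w(z, N) = N + 2*z (w(z, N) = (z + N) + z = (N + z) + z = N + 2*z)
-856 - w(4/61, 14) = -856 - (14 + 2*(4/61)) = -856 - (14 + 8/61) = -856 - 1*862/61 = -856 - 862/61 = -53078/61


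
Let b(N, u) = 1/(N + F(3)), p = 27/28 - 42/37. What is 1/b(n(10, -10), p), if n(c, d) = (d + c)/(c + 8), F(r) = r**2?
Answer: 9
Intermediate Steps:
n(c, d) = (c + d)/(8 + c)
p = -177/1036 (p = 27*(1/28) - 42*1/37 = 27/28 - 42/37 = -177/1036 ≈ -0.17085)
b(N, u) = 1/(9 + N) (b(N, u) = 1/(N + 3**2) = 1/(N + 9) = 1/(9 + N))
1/b(n(10, -10), p) = 1/(1/(9 + (10 - 10)/(8 + 10))) = 1/(1/(9 + 0/18)) = 1/(1/(9 + (1/18)*0)) = 1/(1/(9 + 0)) = 1/(1/9) = 9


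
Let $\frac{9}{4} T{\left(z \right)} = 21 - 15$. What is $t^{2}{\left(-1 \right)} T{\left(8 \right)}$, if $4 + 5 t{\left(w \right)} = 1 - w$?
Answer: $\frac{32}{75} \approx 0.42667$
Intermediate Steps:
$t{\left(w \right)} = - \frac{3}{5} - \frac{w}{5}$ ($t{\left(w \right)} = - \frac{4}{5} + \frac{1 - w}{5} = - \frac{4}{5} - \left(- \frac{1}{5} + \frac{w}{5}\right) = - \frac{3}{5} - \frac{w}{5}$)
$T{\left(z \right)} = \frac{8}{3}$ ($T{\left(z \right)} = \frac{4 \left(21 - 15\right)}{9} = \frac{4}{9} \cdot 6 = \frac{8}{3}$)
$t^{2}{\left(-1 \right)} T{\left(8 \right)} = \left(- \frac{3}{5} - - \frac{1}{5}\right)^{2} \cdot \frac{8}{3} = \left(- \frac{3}{5} + \frac{1}{5}\right)^{2} \cdot \frac{8}{3} = \left(- \frac{2}{5}\right)^{2} \cdot \frac{8}{3} = \frac{4}{25} \cdot \frac{8}{3} = \frac{32}{75}$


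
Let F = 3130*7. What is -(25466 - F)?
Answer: -3556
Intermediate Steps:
F = 21910
-(25466 - F) = -(25466 - 1*21910) = -(25466 - 21910) = -1*3556 = -3556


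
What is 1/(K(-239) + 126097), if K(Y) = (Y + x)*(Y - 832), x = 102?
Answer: 1/272824 ≈ 3.6654e-6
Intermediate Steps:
K(Y) = (-832 + Y)*(102 + Y) (K(Y) = (Y + 102)*(Y - 832) = (102 + Y)*(-832 + Y) = (-832 + Y)*(102 + Y))
1/(K(-239) + 126097) = 1/((-84864 + (-239)² - 730*(-239)) + 126097) = 1/((-84864 + 57121 + 174470) + 126097) = 1/(146727 + 126097) = 1/272824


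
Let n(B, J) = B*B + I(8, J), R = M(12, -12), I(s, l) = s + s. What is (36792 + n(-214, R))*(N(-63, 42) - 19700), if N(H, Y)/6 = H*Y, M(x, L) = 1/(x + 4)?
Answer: -2938719904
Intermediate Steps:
M(x, L) = 1/(4 + x)
I(s, l) = 2*s
R = 1/16 (R = 1/(4 + 12) = 1/16 ≈ 0.062500)
n(B, J) = 16 + B² (n(B, J) = B*B + 2*8 = B² + 16 = 16 + B²)
N(H, Y) = 6*H*Y (N(H, Y) = 6*(H*Y) = 6*H*Y)
(36792 + n(-214, R))*(N(-63, 42) - 19700) = (36792 + (16 + (-214)²))*(6*(-63)*42 - 19700) = (36792 + (16 + 45796))*(-15876 - 19700) = (36792 + 45812)*(-35576) = 82604*(-35576) = -2938719904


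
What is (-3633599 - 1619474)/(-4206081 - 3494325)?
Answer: 750439/1100058 ≈ 0.68218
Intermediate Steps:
(-3633599 - 1619474)/(-4206081 - 3494325) = -5253073/(-7700406) = -5253073*(-1/7700406) = 750439/1100058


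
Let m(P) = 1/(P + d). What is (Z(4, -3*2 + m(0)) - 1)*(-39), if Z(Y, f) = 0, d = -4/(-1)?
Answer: 39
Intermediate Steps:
d = 4 (d = -4*(-1) = 4)
m(P) = 1/(4 + P) (m(P) = 1/(P + 4) = 1/(4 + P))
(Z(4, -3*2 + m(0)) - 1)*(-39) = (0 - 1)*(-39) = -1*(-39) = 39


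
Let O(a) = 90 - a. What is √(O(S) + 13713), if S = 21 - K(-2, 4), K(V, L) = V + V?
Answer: 83*√2 ≈ 117.38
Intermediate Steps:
K(V, L) = 2*V
S = 25 (S = 21 - 2*(-2) = 21 - 1*(-4) = 21 + 4 = 25)
√(O(S) + 13713) = √((90 - 1*25) + 13713) = √((90 - 25) + 13713) = √(65 + 13713) = √13778 = 83*√2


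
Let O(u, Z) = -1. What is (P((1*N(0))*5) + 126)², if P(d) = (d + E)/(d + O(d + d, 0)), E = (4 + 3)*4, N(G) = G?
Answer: 9604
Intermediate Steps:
E = 28 (E = 7*4 = 28)
P(d) = (28 + d)/(-1 + d) (P(d) = (d + 28)/(d - 1) = (28 + d)/(-1 + d))
(P((1*N(0))*5) + 126)² = ((28 + (1*0)*5)/(-1 + (1*0)*5) + 126)² = ((28 + 0*5)/(-1 + 0*5) + 126)² = ((28 + 0)/(-1 + 0) + 126)² = (28/(-1) + 126)² = (-1*28 + 126)² = (-28 + 126)² = 98² = 9604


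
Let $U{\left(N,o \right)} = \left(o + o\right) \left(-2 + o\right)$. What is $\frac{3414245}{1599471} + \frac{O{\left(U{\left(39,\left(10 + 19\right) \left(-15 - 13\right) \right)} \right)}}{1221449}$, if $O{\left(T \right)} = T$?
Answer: $\frac{6284724436861}{1953672253479} \approx 3.2169$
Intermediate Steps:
$U{\left(N,o \right)} = 2 o \left(-2 + o\right)$
$\frac{3414245}{1599471} + \frac{O{\left(U{\left(39,\left(10 + 19\right) \left(-15 - 13\right) \right)} \right)}}{1221449} = \frac{3414245}{1599471} + \frac{2 \left(10 + 19\right) \left(-15 - 13\right) \left(-2 + \left(10 + 19\right) \left(-15 - 13\right)\right)}{1221449} = 3414245 \cdot \frac{1}{1599471} + 2 \cdot 29 \left(-28\right) \left(-2 + 29 \left(-28\right)\right) \frac{1}{1221449} = \frac{3414245}{1599471} + 2 \left(-812\right) \left(-2 - 812\right) \frac{1}{1221449} = \frac{3414245}{1599471} + 2 \left(-812\right) \left(-814\right) \frac{1}{1221449} = \frac{3414245}{1599471} + 1321936 \cdot \frac{1}{1221449} = \frac{3414245}{1599471} + \frac{1321936}{1221449} = \frac{6284724436861}{1953672253479}$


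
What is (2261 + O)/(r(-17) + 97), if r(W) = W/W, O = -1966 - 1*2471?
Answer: -1088/49 ≈ -22.204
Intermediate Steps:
O = -4437 (O = -1966 - 2471 = -4437)
r(W) = 1
(2261 + O)/(r(-17) + 97) = (2261 - 4437)/(1 + 97) = -2176/98 = -2176*1/98 = -1088/49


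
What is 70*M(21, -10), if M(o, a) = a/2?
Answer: -350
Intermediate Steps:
M(o, a) = a/2 (M(o, a) = a*(1/2) = a/2)
70*M(21, -10) = 70*((1/2)*(-10)) = 70*(-5) = -350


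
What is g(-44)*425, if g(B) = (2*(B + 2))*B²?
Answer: -69115200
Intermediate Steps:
g(B) = B²*(4 + 2*B) (g(B) = (2*(2 + B))*B² = (4 + 2*B)*B² = B²*(4 + 2*B))
g(-44)*425 = (2*(-44)²*(2 - 44))*425 = (2*1936*(-42))*425 = -162624*425 = -69115200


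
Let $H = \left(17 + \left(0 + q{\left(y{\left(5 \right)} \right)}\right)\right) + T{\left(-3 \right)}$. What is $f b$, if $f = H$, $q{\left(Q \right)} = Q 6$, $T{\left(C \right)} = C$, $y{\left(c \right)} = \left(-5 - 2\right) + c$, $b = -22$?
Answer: $-44$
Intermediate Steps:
$y{\left(c \right)} = -7 + c$
$q{\left(Q \right)} = 6 Q$
$H = 2$ ($H = \left(17 + \left(0 + 6 \left(-7 + 5\right)\right)\right) - 3 = \left(17 + \left(0 + 6 \left(-2\right)\right)\right) - 3 = \left(17 + \left(0 - 12\right)\right) - 3 = \left(17 - 12\right) - 3 = 5 - 3 = 2$)
$f = 2$
$f b = 2 \left(-22\right) = -44$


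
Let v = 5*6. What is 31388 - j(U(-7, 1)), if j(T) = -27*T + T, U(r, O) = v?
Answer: 32168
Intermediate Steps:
v = 30
U(r, O) = 30
j(T) = -26*T
31388 - j(U(-7, 1)) = 31388 - (-26)*30 = 31388 - 1*(-780) = 31388 + 780 = 32168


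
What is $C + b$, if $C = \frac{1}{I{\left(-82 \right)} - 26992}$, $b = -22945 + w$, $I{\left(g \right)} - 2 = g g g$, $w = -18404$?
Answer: $- \frac{23914524943}{578358} \approx -41349.0$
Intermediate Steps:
$I{\left(g \right)} = 2 + g^{3}$ ($I{\left(g \right)} = 2 + g g g = 2 + g^{2} g = 2 + g^{3}$)
$b = -41349$ ($b = -22945 - 18404 = -41349$)
$C = - \frac{1}{578358}$ ($C = \frac{1}{\left(2 + \left(-82\right)^{3}\right) - 26992} = \frac{1}{\left(2 - 551368\right) - 26992} = \frac{1}{-551366 - 26992} = \frac{1}{-578358} = - \frac{1}{578358} \approx -1.729 \cdot 10^{-6}$)
$C + b = - \frac{1}{578358} - 41349 = - \frac{23914524943}{578358}$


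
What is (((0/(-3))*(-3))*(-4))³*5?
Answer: 0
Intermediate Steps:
(((0/(-3))*(-3))*(-4))³*5 = (((0*(-⅓))*(-3))*(-4))³*5 = ((0*(-3))*(-4))³*5 = (0*(-4))³*5 = 0³*5 = 0*5 = 0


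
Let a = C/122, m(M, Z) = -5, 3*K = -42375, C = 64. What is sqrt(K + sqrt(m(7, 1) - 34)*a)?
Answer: sqrt(-52559125 + 1952*I*sqrt(39))/61 ≈ 0.013783 + 118.85*I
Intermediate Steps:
K = -14125 (K = (1/3)*(-42375) = -14125)
a = 32/61 (a = 64/122 = 64*(1/122) = 32/61 ≈ 0.52459)
sqrt(K + sqrt(m(7, 1) - 34)*a) = sqrt(-14125 + sqrt(-5 - 34)*(32/61)) = sqrt(-14125 + sqrt(-39)*(32/61)) = sqrt(-14125 + (I*sqrt(39))*(32/61)) = sqrt(-14125 + 32*I*sqrt(39)/61)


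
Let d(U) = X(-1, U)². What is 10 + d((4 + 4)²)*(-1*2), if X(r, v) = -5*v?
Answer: -204790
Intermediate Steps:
d(U) = 25*U² (d(U) = (-5*U)² = 25*U²)
10 + d((4 + 4)²)*(-1*2) = 10 + (25*((4 + 4)²)²)*(-1*2) = 10 + (25*(8²)²)*(-2) = 10 + (25*64²)*(-2) = 10 + (25*4096)*(-2) = 10 + 102400*(-2) = 10 - 204800 = -204790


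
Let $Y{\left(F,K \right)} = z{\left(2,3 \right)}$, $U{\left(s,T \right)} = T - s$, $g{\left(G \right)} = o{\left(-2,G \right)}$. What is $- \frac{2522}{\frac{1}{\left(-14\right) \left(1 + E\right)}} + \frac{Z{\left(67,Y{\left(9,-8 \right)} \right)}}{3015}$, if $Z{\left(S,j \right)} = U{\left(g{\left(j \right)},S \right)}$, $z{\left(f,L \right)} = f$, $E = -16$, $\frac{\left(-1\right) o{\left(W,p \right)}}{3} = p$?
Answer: $- \frac{1596804227}{3015} \approx -5.2962 \cdot 10^{5}$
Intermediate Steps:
$o{\left(W,p \right)} = - 3 p$
$g{\left(G \right)} = - 3 G$
$Y{\left(F,K \right)} = 2$
$Z{\left(S,j \right)} = S + 3 j$ ($Z{\left(S,j \right)} = S - - 3 j = S + 3 j$)
$- \frac{2522}{\frac{1}{\left(-14\right) \left(1 + E\right)}} + \frac{Z{\left(67,Y{\left(9,-8 \right)} \right)}}{3015} = - \frac{2522}{\frac{1}{\left(-14\right) \left(1 - 16\right)}} + \frac{67 + 3 \cdot 2}{3015} = - \frac{2522}{\frac{1}{\left(-14\right) \left(-15\right)}} + \left(67 + 6\right) \frac{1}{3015} = - \frac{2522}{\frac{1}{210}} + 73 \cdot \frac{1}{3015} = - 2522 \frac{1}{\frac{1}{210}} + \frac{73}{3015} = \left(-2522\right) 210 + \frac{73}{3015} = -529620 + \frac{73}{3015} = - \frac{1596804227}{3015}$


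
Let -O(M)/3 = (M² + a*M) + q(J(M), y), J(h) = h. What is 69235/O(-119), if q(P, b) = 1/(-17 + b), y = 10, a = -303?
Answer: -96929/210915 ≈ -0.45956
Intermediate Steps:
O(M) = 3/7 - 3*M² + 909*M (O(M) = -3*((M² - 303*M) + 1/(-17 + 10)) = -3*((M² - 303*M) + 1/(-7)) = -3*((M² - 303*M) - ⅐) = -3*(-⅐ + M² - 303*M) = 3/7 - 3*M² + 909*M)
69235/O(-119) = 69235/(3/7 - 3*(-119)² + 909*(-119)) = 69235/(3/7 - 3*14161 - 108171) = 69235/(3/7 - 42483 - 108171) = 69235/(-1054575/7) = 69235*(-7/1054575) = -96929/210915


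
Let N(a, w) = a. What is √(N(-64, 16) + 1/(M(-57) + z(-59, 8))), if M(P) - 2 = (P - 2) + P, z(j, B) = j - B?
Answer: I*√2096885/181 ≈ 8.0004*I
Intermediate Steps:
M(P) = 2*P (M(P) = 2 + ((P - 2) + P) = 2 + ((-2 + P) + P) = 2 + (-2 + 2*P) = 2*P)
√(N(-64, 16) + 1/(M(-57) + z(-59, 8))) = √(-64 + 1/(2*(-57) + (-59 - 1*8))) = √(-64 + 1/(-114 + (-59 - 8))) = √(-64 + 1/(-114 - 67)) = √(-64 + 1/(-181)) = √(-64 - 1/181) = √(-11585/181) = I*√2096885/181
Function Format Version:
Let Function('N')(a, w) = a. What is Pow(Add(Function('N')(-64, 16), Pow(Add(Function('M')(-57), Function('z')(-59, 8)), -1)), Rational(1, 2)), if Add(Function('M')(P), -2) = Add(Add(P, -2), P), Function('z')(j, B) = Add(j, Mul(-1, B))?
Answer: Mul(Rational(1, 181), I, Pow(2096885, Rational(1, 2))) ≈ Mul(8.0004, I)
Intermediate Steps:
Function('M')(P) = Mul(2, P) (Function('M')(P) = Add(2, Add(Add(P, -2), P)) = Add(2, Add(Add(-2, P), P)) = Add(2, Add(-2, Mul(2, P))) = Mul(2, P))
Pow(Add(Function('N')(-64, 16), Pow(Add(Function('M')(-57), Function('z')(-59, 8)), -1)), Rational(1, 2)) = Pow(Add(-64, Pow(Add(Mul(2, -57), Add(-59, Mul(-1, 8))), -1)), Rational(1, 2)) = Pow(Add(-64, Pow(Add(-114, Add(-59, -8)), -1)), Rational(1, 2)) = Pow(Add(-64, Pow(Add(-114, -67), -1)), Rational(1, 2)) = Pow(Add(-64, Pow(-181, -1)), Rational(1, 2)) = Pow(Add(-64, Rational(-1, 181)), Rational(1, 2)) = Pow(Rational(-11585, 181), Rational(1, 2)) = Mul(Rational(1, 181), I, Pow(2096885, Rational(1, 2)))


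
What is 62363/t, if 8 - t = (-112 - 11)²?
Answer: -62363/15121 ≈ -4.1243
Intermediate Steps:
t = -15121 (t = 8 - (-112 - 11)² = 8 - 1*(-123)² = 8 - 1*15129 = 8 - 15129 = -15121)
62363/t = 62363/(-15121) = 62363*(-1/15121) = -62363/15121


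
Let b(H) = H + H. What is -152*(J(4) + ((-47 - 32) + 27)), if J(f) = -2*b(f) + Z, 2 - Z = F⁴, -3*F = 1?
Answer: 812744/81 ≈ 10034.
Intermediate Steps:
b(H) = 2*H
F = -⅓ (F = -⅓*1 = -⅓ ≈ -0.33333)
Z = 161/81 (Z = 2 - (-⅓)⁴ = 2 - 1*1/81 = 2 - 1/81 = 161/81 ≈ 1.9877)
J(f) = 161/81 - 4*f (J(f) = -4*f + 161/81 = 161/81 - 4*f)
-152*(J(4) + ((-47 - 32) + 27)) = -152*((161/81 - 4*4) + ((-47 - 32) + 27)) = -152*((161/81 - 16) + (-79 + 27)) = -152*(-1135/81 - 52) = -152*(-5347/81) = 812744/81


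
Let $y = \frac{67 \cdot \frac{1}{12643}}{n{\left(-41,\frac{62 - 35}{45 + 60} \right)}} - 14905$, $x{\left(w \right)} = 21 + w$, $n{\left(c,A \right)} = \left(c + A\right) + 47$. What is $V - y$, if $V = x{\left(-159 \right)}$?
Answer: $\frac{40887118294}{2768817} \approx 14767.0$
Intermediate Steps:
$n{\left(c,A \right)} = 47 + A + c$ ($n{\left(c,A \right)} = \left(A + c\right) + 47 = 47 + A + c$)
$V = -138$ ($V = 21 - 159 = -138$)
$y = - \frac{41269215040}{2768817}$ ($y = \frac{67 \cdot \frac{1}{12643}}{47 + \frac{62 - 35}{45 + 60} - 41} - 14905 = \frac{67 \cdot \frac{1}{12643}}{47 + \frac{27}{105} - 41} - 14905 = \frac{67}{12643 \left(47 + 27 \cdot \frac{1}{105} - 41\right)} - 14905 = \frac{67}{12643 \left(47 + \frac{9}{35} - 41\right)} - 14905 = \frac{67}{12643 \cdot \frac{219}{35}} - 14905 = \frac{67}{12643} \cdot \frac{35}{219} - 14905 = \frac{2345}{2768817} - 14905 = - \frac{41269215040}{2768817} \approx -14905.0$)
$V - y = -138 - - \frac{41269215040}{2768817} = -138 + \frac{41269215040}{2768817} = \frac{40887118294}{2768817}$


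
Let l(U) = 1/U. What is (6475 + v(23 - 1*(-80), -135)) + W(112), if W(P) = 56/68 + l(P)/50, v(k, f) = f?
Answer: 603646417/95200 ≈ 6340.8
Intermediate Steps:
l(U) = 1/U
W(P) = 14/17 + 1/(50*P) (W(P) = 56/68 + 1/(P*50) = 56*(1/68) + (1/50)/P = 14/17 + 1/(50*P))
(6475 + v(23 - 1*(-80), -135)) + W(112) = (6475 - 135) + (1/850)*(17 + 700*112)/112 = 6340 + (1/850)*(1/112)*(17 + 78400) = 6340 + (1/850)*(1/112)*78417 = 6340 + 78417/95200 = 603646417/95200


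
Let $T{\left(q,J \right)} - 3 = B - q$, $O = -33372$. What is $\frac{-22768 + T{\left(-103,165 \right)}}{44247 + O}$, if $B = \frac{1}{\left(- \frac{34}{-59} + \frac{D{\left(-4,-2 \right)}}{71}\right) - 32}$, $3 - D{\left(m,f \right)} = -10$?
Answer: $- \frac{2965712143}{1423178625} \approx -2.0839$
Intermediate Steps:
$D{\left(m,f \right)} = 13$ ($D{\left(m,f \right)} = 3 - -10 = 3 + 10 = 13$)
$B = - \frac{4189}{130867}$ ($B = \frac{1}{\left(- \frac{34}{-59} + \frac{13}{71}\right) - 32} = \frac{1}{\left(\left(-34\right) \left(- \frac{1}{59}\right) + 13 \cdot \frac{1}{71}\right) - 32} = \frac{1}{\left(\frac{34}{59} + \frac{13}{71}\right) - 32} = \frac{1}{\frac{3181}{4189} - 32} = \frac{1}{- \frac{130867}{4189}} = - \frac{4189}{130867} \approx -0.03201$)
$T{\left(q,J \right)} = \frac{388412}{130867} - q$ ($T{\left(q,J \right)} = 3 - \left(\frac{4189}{130867} + q\right) = \frac{388412}{130867} - q$)
$\frac{-22768 + T{\left(-103,165 \right)}}{44247 + O} = \frac{-22768 + \left(\frac{388412}{130867} - -103\right)}{44247 - 33372} = \frac{-22768 + \left(\frac{388412}{130867} + 103\right)}{10875} = \left(-22768 + \frac{13867713}{130867}\right) \frac{1}{10875} = \left(- \frac{2965712143}{130867}\right) \frac{1}{10875} = - \frac{2965712143}{1423178625}$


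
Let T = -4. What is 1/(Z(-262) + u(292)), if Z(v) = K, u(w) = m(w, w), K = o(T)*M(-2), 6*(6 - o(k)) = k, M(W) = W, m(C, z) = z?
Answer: 3/836 ≈ 0.0035885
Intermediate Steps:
o(k) = 6 - k/6
K = -40/3 (K = (6 - ⅙*(-4))*(-2) = (6 + ⅔)*(-2) = (20/3)*(-2) = -40/3 ≈ -13.333)
u(w) = w
Z(v) = -40/3
1/(Z(-262) + u(292)) = 1/(-40/3 + 292) = 1/(836/3) = 3/836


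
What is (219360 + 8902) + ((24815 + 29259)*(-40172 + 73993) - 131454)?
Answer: 1828933562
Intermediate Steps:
(219360 + 8902) + ((24815 + 29259)*(-40172 + 73993) - 131454) = 228262 + (54074*33821 - 131454) = 228262 + (1828836754 - 131454) = 228262 + 1828705300 = 1828933562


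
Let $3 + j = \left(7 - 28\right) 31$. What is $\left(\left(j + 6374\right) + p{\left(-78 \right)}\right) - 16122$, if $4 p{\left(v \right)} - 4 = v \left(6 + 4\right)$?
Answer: $-10596$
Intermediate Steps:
$j = -654$ ($j = -3 + \left(7 - 28\right) 31 = -3 - 651 = -654$)
$p{\left(v \right)} = 1 + \frac{5 v}{2}$ ($p{\left(v \right)} = 1 + \frac{v \left(6 + 4\right)}{4} = 1 + \frac{v 10}{4} = 1 + \frac{10 v}{4} = 1 + \frac{5 v}{2}$)
$\left(\left(j + 6374\right) + p{\left(-78 \right)}\right) - 16122 = \left(\left(-654 + 6374\right) + \left(1 + \frac{5}{2} \left(-78\right)\right)\right) - 16122 = \left(5720 + \left(1 - 195\right)\right) - 16122 = \left(5720 - 194\right) - 16122 = 5526 - 16122 = -10596$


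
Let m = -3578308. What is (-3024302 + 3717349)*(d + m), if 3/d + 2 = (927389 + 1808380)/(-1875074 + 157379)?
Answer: -5101360206578595893/2057053 ≈ -2.4799e+12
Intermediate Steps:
d = -1717695/2057053 (d = 3/(-2 + (927389 + 1808380)/(-1875074 + 157379)) = 3/(-2 + 2735769/(-1717695)) = 3/(-2 + 2735769*(-1/1717695)) = 3/(-2 - 911923/572565) = 3/(-2057053/572565) = 3*(-572565/2057053) = -1717695/2057053 ≈ -0.83503)
(-3024302 + 3717349)*(d + m) = (-3024302 + 3717349)*(-1717695/2057053 - 3578308) = 693047*(-7360770924019/2057053) = -5101360206578595893/2057053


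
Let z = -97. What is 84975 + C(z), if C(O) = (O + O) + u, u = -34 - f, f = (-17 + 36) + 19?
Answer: 84709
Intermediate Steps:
f = 38 (f = 19 + 19 = 38)
u = -72 (u = -34 - 1*38 = -34 - 38 = -72)
C(O) = -72 + 2*O (C(O) = (O + O) - 72 = 2*O - 72 = -72 + 2*O)
84975 + C(z) = 84975 + (-72 + 2*(-97)) = 84975 + (-72 - 194) = 84975 - 266 = 84709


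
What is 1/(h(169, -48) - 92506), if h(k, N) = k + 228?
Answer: -1/92109 ≈ -1.0857e-5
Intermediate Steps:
h(k, N) = 228 + k
1/(h(169, -48) - 92506) = 1/((228 + 169) - 92506) = 1/(397 - 92506) = 1/(-92109) = -1/92109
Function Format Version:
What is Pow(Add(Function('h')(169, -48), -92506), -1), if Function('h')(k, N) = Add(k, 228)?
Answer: Rational(-1, 92109) ≈ -1.0857e-5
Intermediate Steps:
Function('h')(k, N) = Add(228, k)
Pow(Add(Function('h')(169, -48), -92506), -1) = Pow(Add(Add(228, 169), -92506), -1) = Pow(Add(397, -92506), -1) = Pow(-92109, -1) = Rational(-1, 92109)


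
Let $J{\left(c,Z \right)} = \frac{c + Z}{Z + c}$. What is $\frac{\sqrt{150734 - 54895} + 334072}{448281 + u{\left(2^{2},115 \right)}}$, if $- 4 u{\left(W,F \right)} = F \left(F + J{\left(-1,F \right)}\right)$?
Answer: $\frac{167036}{222473} + \frac{\sqrt{95839}}{444946} \approx 0.75151$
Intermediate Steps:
$J{\left(c,Z \right)} = 1$ ($J{\left(c,Z \right)} = \frac{Z + c}{Z + c} = 1$)
$u{\left(W,F \right)} = - \frac{F \left(1 + F\right)}{4}$ ($u{\left(W,F \right)} = - \frac{F \left(F + 1\right)}{4} = - \frac{F \left(1 + F\right)}{4}$)
$\frac{\sqrt{150734 - 54895} + 334072}{448281 + u{\left(2^{2},115 \right)}} = \frac{\sqrt{150734 - 54895} + 334072}{448281 - \frac{115 \left(1 + 115\right)}{4}} = \frac{\sqrt{95839} + 334072}{448281 - \frac{115}{4} \cdot 116} = \frac{334072 + \sqrt{95839}}{448281 - 3335} = \frac{334072 + \sqrt{95839}}{444946} = \left(334072 + \sqrt{95839}\right) \frac{1}{444946} = \frac{167036}{222473} + \frac{\sqrt{95839}}{444946}$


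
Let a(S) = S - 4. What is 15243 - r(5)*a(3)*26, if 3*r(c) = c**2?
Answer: 46379/3 ≈ 15460.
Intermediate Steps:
r(c) = c**2/3
a(S) = -4 + S
15243 - r(5)*a(3)*26 = 15243 - ((1/3)*5**2)*(-4 + 3)*26 = 15243 - ((1/3)*25)*(-1)*26 = 15243 - (25/3)*(-1)*26 = 15243 - (-25)*26/3 = 15243 - 1*(-650/3) = 15243 + 650/3 = 46379/3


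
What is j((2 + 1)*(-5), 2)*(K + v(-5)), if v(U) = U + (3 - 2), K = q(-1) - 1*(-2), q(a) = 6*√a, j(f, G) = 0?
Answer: 0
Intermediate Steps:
K = 2 + 6*I (K = 6*√(-1) - 1*(-2) = 6*I + 2 = 2 + 6*I ≈ 2.0 + 6.0*I)
v(U) = 1 + U (v(U) = U + 1 = 1 + U)
j((2 + 1)*(-5), 2)*(K + v(-5)) = 0*((2 + 6*I) + (1 - 5)) = 0*((2 + 6*I) - 4) = 0*(-2 + 6*I) = 0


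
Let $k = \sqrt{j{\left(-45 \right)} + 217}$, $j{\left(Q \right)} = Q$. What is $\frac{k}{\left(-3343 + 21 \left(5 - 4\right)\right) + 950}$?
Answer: $- \frac{\sqrt{43}}{1186} \approx -0.005529$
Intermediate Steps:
$k = 2 \sqrt{43}$ ($k = \sqrt{-45 + 217} = \sqrt{172} = 2 \sqrt{43} \approx 13.115$)
$\frac{k}{\left(-3343 + 21 \left(5 - 4\right)\right) + 950} = \frac{2 \sqrt{43}}{\left(-3343 + 21 \left(5 - 4\right)\right) + 950} = \frac{2 \sqrt{43}}{\left(-3343 + 21 \cdot 1\right) + 950} = \frac{2 \sqrt{43}}{\left(-3343 + 21\right) + 950} = \frac{2 \sqrt{43}}{-3322 + 950} = \frac{2 \sqrt{43}}{-2372} = 2 \sqrt{43} \left(- \frac{1}{2372}\right) = - \frac{\sqrt{43}}{1186}$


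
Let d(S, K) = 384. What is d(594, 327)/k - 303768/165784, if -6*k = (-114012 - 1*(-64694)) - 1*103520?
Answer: -319759217/175958993 ≈ -1.8172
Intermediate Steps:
k = 25473 (k = -((-114012 - 1*(-64694)) - 1*103520)/6 = -((-114012 + 64694) - 103520)/6 = -(-49318 - 103520)/6 = -⅙*(-152838) = 25473)
d(594, 327)/k - 303768/165784 = 384/25473 - 303768/165784 = 384*(1/25473) - 303768*1/165784 = 128/8491 - 37971/20723 = -319759217/175958993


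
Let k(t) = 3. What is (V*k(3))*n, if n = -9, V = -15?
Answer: 405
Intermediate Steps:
(V*k(3))*n = -15*3*(-9) = -45*(-9) = 405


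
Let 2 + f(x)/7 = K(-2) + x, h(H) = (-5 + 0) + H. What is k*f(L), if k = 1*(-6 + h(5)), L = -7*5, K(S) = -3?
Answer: 1680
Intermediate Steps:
L = -35
h(H) = -5 + H
f(x) = -35 + 7*x (f(x) = -14 + 7*(-3 + x) = -14 + (-21 + 7*x) = -35 + 7*x)
k = -6 (k = 1*(-6 + (-5 + 5)) = 1*(-6 + 0) = 1*(-6) = -6)
k*f(L) = -6*(-35 + 7*(-35)) = -6*(-35 - 245) = -6*(-280) = 1680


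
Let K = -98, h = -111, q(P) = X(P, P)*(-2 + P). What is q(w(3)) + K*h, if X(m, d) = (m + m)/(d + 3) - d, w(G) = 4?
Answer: 76106/7 ≈ 10872.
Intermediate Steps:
X(m, d) = -d + 2*m/(3 + d) (X(m, d) = (2*m)/(3 + d) - d = 2*m/(3 + d) - d = -d + 2*m/(3 + d))
q(P) = (-2 + P)*(-P - P²)/(3 + P) (q(P) = ((-P² - 3*P + 2*P)/(3 + P))*(-2 + P) = ((-P - P²)/(3 + P))*(-2 + P) = (-2 + P)*(-P - P²)/(3 + P))
q(w(3)) + K*h = 4*(2 + 4 - 1*4²)/(3 + 4) - 98*(-111) = 4*(2 + 4 - 1*16)/7 + 10878 = 4*(⅐)*(2 + 4 - 16) + 10878 = 4*(⅐)*(-10) + 10878 = -40/7 + 10878 = 76106/7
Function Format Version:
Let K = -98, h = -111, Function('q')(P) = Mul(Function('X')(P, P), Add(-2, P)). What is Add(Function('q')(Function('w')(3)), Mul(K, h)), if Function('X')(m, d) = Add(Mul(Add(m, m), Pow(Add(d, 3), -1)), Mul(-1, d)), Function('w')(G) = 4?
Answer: Rational(76106, 7) ≈ 10872.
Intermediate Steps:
Function('X')(m, d) = Add(Mul(-1, d), Mul(2, m, Pow(Add(3, d), -1))) (Function('X')(m, d) = Add(Mul(Mul(2, m), Pow(Add(3, d), -1)), Mul(-1, d)) = Add(Mul(2, m, Pow(Add(3, d), -1)), Mul(-1, d)) = Add(Mul(-1, d), Mul(2, m, Pow(Add(3, d), -1))))
Function('q')(P) = Mul(Pow(Add(3, P), -1), Add(-2, P), Add(Mul(-1, P), Mul(-1, Pow(P, 2)))) (Function('q')(P) = Mul(Mul(Pow(Add(3, P), -1), Add(Mul(-1, Pow(P, 2)), Mul(-3, P), Mul(2, P))), Add(-2, P)) = Mul(Mul(Pow(Add(3, P), -1), Add(Mul(-1, P), Mul(-1, Pow(P, 2)))), Add(-2, P)) = Mul(Pow(Add(3, P), -1), Add(-2, P), Add(Mul(-1, P), Mul(-1, Pow(P, 2)))))
Add(Function('q')(Function('w')(3)), Mul(K, h)) = Add(Mul(4, Pow(Add(3, 4), -1), Add(2, 4, Mul(-1, Pow(4, 2)))), Mul(-98, -111)) = Add(Mul(4, Pow(7, -1), Add(2, 4, Mul(-1, 16))), 10878) = Add(Mul(4, Rational(1, 7), Add(2, 4, -16)), 10878) = Add(Mul(4, Rational(1, 7), -10), 10878) = Add(Rational(-40, 7), 10878) = Rational(76106, 7)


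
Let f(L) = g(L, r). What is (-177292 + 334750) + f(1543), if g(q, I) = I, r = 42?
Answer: 157500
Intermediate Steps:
f(L) = 42
(-177292 + 334750) + f(1543) = (-177292 + 334750) + 42 = 157458 + 42 = 157500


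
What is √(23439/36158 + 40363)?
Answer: √52771472617294/36158 ≈ 200.91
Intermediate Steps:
√(23439/36158 + 40363) = √(1459468793/36158) = √52771472617294/36158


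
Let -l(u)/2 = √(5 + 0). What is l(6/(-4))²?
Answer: 20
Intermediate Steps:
l(u) = -2*√5 (l(u) = -2*√(5 + 0) = -2*√5)
l(6/(-4))² = (-2*√5)² = 20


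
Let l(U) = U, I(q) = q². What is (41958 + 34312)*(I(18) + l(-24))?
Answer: 22881000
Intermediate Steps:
(41958 + 34312)*(I(18) + l(-24)) = (41958 + 34312)*(18² - 24) = 76270*(324 - 24) = 76270*300 = 22881000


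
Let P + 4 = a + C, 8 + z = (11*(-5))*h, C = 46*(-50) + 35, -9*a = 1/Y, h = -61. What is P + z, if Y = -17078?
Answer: 165690757/153702 ≈ 1078.0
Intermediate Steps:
a = 1/153702 (a = -⅑/(-17078) = -⅑*(-1/17078) = 1/153702 ≈ 6.5061e-6)
C = -2265 (C = -2300 + 35 = -2265)
z = 3347 (z = -8 + (11*(-5))*(-61) = -8 - 55*(-61) = -8 + 3355 = 3347)
P = -348749837/153702 (P = -4 + (1/153702 - 2265) = -4 - 348135029/153702 = -348749837/153702 ≈ -2269.0)
P + z = -348749837/153702 + 3347 = 165690757/153702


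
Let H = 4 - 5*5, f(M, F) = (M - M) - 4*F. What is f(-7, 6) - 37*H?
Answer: 753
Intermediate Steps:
f(M, F) = -4*F (f(M, F) = 0 - 4*F = -4*F)
H = -21 (H = 4 - 25 = -21)
f(-7, 6) - 37*H = -4*6 - 37*(-21) = -24 + 777 = 753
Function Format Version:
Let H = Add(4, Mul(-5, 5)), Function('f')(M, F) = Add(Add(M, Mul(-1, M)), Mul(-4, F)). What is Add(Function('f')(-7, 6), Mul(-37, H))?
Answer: 753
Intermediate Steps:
Function('f')(M, F) = Mul(-4, F) (Function('f')(M, F) = Add(0, Mul(-4, F)) = Mul(-4, F))
H = -21 (H = Add(4, -25) = -21)
Add(Function('f')(-7, 6), Mul(-37, H)) = Add(Mul(-4, 6), Mul(-37, -21)) = Add(-24, 777) = 753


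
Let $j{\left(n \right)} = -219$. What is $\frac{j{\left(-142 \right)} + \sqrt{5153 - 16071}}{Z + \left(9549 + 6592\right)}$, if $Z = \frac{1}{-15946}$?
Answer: $- \frac{1164058}{85794795} + \frac{15946 i \sqrt{10918}}{257384385} \approx -0.013568 + 0.0064735 i$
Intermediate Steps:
$Z = - \frac{1}{15946} \approx -6.2712 \cdot 10^{-5}$
$\frac{j{\left(-142 \right)} + \sqrt{5153 - 16071}}{Z + \left(9549 + 6592\right)} = \frac{-219 + \sqrt{5153 - 16071}}{- \frac{1}{15946} + \left(9549 + 6592\right)} = \frac{-219 + \sqrt{-10918}}{- \frac{1}{15946} + 16141} = \frac{-219 + i \sqrt{10918}}{\frac{257384385}{15946}} = \left(-219 + i \sqrt{10918}\right) \frac{15946}{257384385} = - \frac{1164058}{85794795} + \frac{15946 i \sqrt{10918}}{257384385}$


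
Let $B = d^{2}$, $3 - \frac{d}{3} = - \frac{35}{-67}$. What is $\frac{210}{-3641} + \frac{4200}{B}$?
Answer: $\frac{5716217080}{75248547} \approx 75.964$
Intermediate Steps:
$d = \frac{498}{67}$ ($d = 9 - 3 \left(- \frac{35}{-67}\right) = 9 - 3 \left(\left(-35\right) \left(- \frac{1}{67}\right)\right) = 9 - \frac{105}{67} = \frac{498}{67} \approx 7.4328$)
$B = \frac{248004}{4489}$ ($B = \left(\frac{498}{67}\right)^{2} = \frac{248004}{4489} \approx 55.247$)
$\frac{210}{-3641} + \frac{4200}{B} = \frac{210}{-3641} + \frac{4200}{\frac{248004}{4489}} = 210 \left(- \frac{1}{3641}\right) + 4200 \cdot \frac{4489}{248004} = - \frac{210}{3641} + \frac{1571150}{20667} = \frac{5716217080}{75248547}$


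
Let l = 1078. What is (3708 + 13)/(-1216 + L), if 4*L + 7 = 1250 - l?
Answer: -14884/4699 ≈ -3.1675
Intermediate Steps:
L = 165/4 (L = -7/4 + (1250 - 1*1078)/4 = -7/4 + (1250 - 1078)/4 = -7/4 + (¼)*172 = -7/4 + 43 = 165/4 ≈ 41.250)
(3708 + 13)/(-1216 + L) = (3708 + 13)/(-1216 + 165/4) = 3721/(-4699/4) = 3721*(-4/4699) = -14884/4699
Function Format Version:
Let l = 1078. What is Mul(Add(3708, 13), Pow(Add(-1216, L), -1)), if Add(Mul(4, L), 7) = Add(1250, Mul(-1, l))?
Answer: Rational(-14884, 4699) ≈ -3.1675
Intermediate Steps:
L = Rational(165, 4) (L = Add(Rational(-7, 4), Mul(Rational(1, 4), Add(1250, Mul(-1, 1078)))) = Add(Rational(-7, 4), Mul(Rational(1, 4), Add(1250, -1078))) = Add(Rational(-7, 4), Mul(Rational(1, 4), 172)) = Add(Rational(-7, 4), 43) = Rational(165, 4) ≈ 41.250)
Mul(Add(3708, 13), Pow(Add(-1216, L), -1)) = Mul(Add(3708, 13), Pow(Add(-1216, Rational(165, 4)), -1)) = Mul(3721, Pow(Rational(-4699, 4), -1)) = Mul(3721, Rational(-4, 4699)) = Rational(-14884, 4699)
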